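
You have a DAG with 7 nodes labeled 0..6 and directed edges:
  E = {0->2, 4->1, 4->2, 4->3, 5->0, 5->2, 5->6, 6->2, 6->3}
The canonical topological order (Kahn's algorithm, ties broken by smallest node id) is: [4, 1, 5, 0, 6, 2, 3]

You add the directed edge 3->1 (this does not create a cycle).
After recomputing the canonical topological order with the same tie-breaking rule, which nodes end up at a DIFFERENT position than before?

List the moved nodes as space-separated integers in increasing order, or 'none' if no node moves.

Answer: 0 1 2 3 5 6

Derivation:
Old toposort: [4, 1, 5, 0, 6, 2, 3]
Added edge 3->1
Recompute Kahn (smallest-id tiebreak):
  initial in-degrees: [1, 2, 4, 2, 0, 0, 1]
  ready (indeg=0): [4, 5]
  pop 4: indeg[1]->1; indeg[2]->3; indeg[3]->1 | ready=[5] | order so far=[4]
  pop 5: indeg[0]->0; indeg[2]->2; indeg[6]->0 | ready=[0, 6] | order so far=[4, 5]
  pop 0: indeg[2]->1 | ready=[6] | order so far=[4, 5, 0]
  pop 6: indeg[2]->0; indeg[3]->0 | ready=[2, 3] | order so far=[4, 5, 0, 6]
  pop 2: no out-edges | ready=[3] | order so far=[4, 5, 0, 6, 2]
  pop 3: indeg[1]->0 | ready=[1] | order so far=[4, 5, 0, 6, 2, 3]
  pop 1: no out-edges | ready=[] | order so far=[4, 5, 0, 6, 2, 3, 1]
New canonical toposort: [4, 5, 0, 6, 2, 3, 1]
Compare positions:
  Node 0: index 3 -> 2 (moved)
  Node 1: index 1 -> 6 (moved)
  Node 2: index 5 -> 4 (moved)
  Node 3: index 6 -> 5 (moved)
  Node 4: index 0 -> 0 (same)
  Node 5: index 2 -> 1 (moved)
  Node 6: index 4 -> 3 (moved)
Nodes that changed position: 0 1 2 3 5 6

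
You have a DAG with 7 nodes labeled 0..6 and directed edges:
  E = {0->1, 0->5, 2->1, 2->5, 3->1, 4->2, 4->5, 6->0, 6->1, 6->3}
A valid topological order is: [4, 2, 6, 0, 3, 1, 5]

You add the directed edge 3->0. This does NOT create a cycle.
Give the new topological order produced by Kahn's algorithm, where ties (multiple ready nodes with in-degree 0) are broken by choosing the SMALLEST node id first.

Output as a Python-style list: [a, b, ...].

Answer: [4, 2, 6, 3, 0, 1, 5]

Derivation:
Old toposort: [4, 2, 6, 0, 3, 1, 5]
Added edge: 3->0
Position of 3 (4) > position of 0 (3). Must reorder: 3 must now come before 0.
Run Kahn's algorithm (break ties by smallest node id):
  initial in-degrees: [2, 4, 1, 1, 0, 3, 0]
  ready (indeg=0): [4, 6]
  pop 4: indeg[2]->0; indeg[5]->2 | ready=[2, 6] | order so far=[4]
  pop 2: indeg[1]->3; indeg[5]->1 | ready=[6] | order so far=[4, 2]
  pop 6: indeg[0]->1; indeg[1]->2; indeg[3]->0 | ready=[3] | order so far=[4, 2, 6]
  pop 3: indeg[0]->0; indeg[1]->1 | ready=[0] | order so far=[4, 2, 6, 3]
  pop 0: indeg[1]->0; indeg[5]->0 | ready=[1, 5] | order so far=[4, 2, 6, 3, 0]
  pop 1: no out-edges | ready=[5] | order so far=[4, 2, 6, 3, 0, 1]
  pop 5: no out-edges | ready=[] | order so far=[4, 2, 6, 3, 0, 1, 5]
  Result: [4, 2, 6, 3, 0, 1, 5]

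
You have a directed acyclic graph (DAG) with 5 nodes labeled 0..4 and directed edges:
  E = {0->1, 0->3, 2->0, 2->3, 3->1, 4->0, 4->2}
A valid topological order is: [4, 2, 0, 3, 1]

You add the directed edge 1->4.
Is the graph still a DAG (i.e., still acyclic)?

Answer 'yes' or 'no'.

Given toposort: [4, 2, 0, 3, 1]
Position of 1: index 4; position of 4: index 0
New edge 1->4: backward (u after v in old order)
Backward edge: old toposort is now invalid. Check if this creates a cycle.
Does 4 already reach 1? Reachable from 4: [0, 1, 2, 3, 4]. YES -> cycle!
Still a DAG? no

Answer: no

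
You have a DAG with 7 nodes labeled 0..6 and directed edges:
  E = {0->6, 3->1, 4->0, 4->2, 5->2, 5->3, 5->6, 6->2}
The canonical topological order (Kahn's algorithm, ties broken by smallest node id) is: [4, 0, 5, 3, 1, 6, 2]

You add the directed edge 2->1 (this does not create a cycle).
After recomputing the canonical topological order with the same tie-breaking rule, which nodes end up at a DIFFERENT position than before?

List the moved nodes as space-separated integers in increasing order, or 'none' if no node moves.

Old toposort: [4, 0, 5, 3, 1, 6, 2]
Added edge 2->1
Recompute Kahn (smallest-id tiebreak):
  initial in-degrees: [1, 2, 3, 1, 0, 0, 2]
  ready (indeg=0): [4, 5]
  pop 4: indeg[0]->0; indeg[2]->2 | ready=[0, 5] | order so far=[4]
  pop 0: indeg[6]->1 | ready=[5] | order so far=[4, 0]
  pop 5: indeg[2]->1; indeg[3]->0; indeg[6]->0 | ready=[3, 6] | order so far=[4, 0, 5]
  pop 3: indeg[1]->1 | ready=[6] | order so far=[4, 0, 5, 3]
  pop 6: indeg[2]->0 | ready=[2] | order so far=[4, 0, 5, 3, 6]
  pop 2: indeg[1]->0 | ready=[1] | order so far=[4, 0, 5, 3, 6, 2]
  pop 1: no out-edges | ready=[] | order so far=[4, 0, 5, 3, 6, 2, 1]
New canonical toposort: [4, 0, 5, 3, 6, 2, 1]
Compare positions:
  Node 0: index 1 -> 1 (same)
  Node 1: index 4 -> 6 (moved)
  Node 2: index 6 -> 5 (moved)
  Node 3: index 3 -> 3 (same)
  Node 4: index 0 -> 0 (same)
  Node 5: index 2 -> 2 (same)
  Node 6: index 5 -> 4 (moved)
Nodes that changed position: 1 2 6

Answer: 1 2 6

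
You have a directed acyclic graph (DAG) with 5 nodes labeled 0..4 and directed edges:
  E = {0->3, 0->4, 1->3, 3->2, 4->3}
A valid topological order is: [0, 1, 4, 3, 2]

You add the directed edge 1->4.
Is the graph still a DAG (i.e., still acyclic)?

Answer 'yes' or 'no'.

Given toposort: [0, 1, 4, 3, 2]
Position of 1: index 1; position of 4: index 2
New edge 1->4: forward
Forward edge: respects the existing order. Still a DAG, same toposort still valid.
Still a DAG? yes

Answer: yes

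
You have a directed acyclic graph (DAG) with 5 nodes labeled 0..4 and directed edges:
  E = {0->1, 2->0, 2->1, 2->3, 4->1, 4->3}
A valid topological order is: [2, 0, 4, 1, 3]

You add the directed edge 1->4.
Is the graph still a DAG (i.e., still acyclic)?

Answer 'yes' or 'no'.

Given toposort: [2, 0, 4, 1, 3]
Position of 1: index 3; position of 4: index 2
New edge 1->4: backward (u after v in old order)
Backward edge: old toposort is now invalid. Check if this creates a cycle.
Does 4 already reach 1? Reachable from 4: [1, 3, 4]. YES -> cycle!
Still a DAG? no

Answer: no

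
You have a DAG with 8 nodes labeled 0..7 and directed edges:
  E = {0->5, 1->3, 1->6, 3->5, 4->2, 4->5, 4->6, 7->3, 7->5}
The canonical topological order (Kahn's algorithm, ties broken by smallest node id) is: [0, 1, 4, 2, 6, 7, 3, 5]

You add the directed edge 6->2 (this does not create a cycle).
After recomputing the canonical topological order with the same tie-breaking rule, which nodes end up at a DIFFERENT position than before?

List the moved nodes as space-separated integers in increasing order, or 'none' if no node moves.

Answer: 2 6

Derivation:
Old toposort: [0, 1, 4, 2, 6, 7, 3, 5]
Added edge 6->2
Recompute Kahn (smallest-id tiebreak):
  initial in-degrees: [0, 0, 2, 2, 0, 4, 2, 0]
  ready (indeg=0): [0, 1, 4, 7]
  pop 0: indeg[5]->3 | ready=[1, 4, 7] | order so far=[0]
  pop 1: indeg[3]->1; indeg[6]->1 | ready=[4, 7] | order so far=[0, 1]
  pop 4: indeg[2]->1; indeg[5]->2; indeg[6]->0 | ready=[6, 7] | order so far=[0, 1, 4]
  pop 6: indeg[2]->0 | ready=[2, 7] | order so far=[0, 1, 4, 6]
  pop 2: no out-edges | ready=[7] | order so far=[0, 1, 4, 6, 2]
  pop 7: indeg[3]->0; indeg[5]->1 | ready=[3] | order so far=[0, 1, 4, 6, 2, 7]
  pop 3: indeg[5]->0 | ready=[5] | order so far=[0, 1, 4, 6, 2, 7, 3]
  pop 5: no out-edges | ready=[] | order so far=[0, 1, 4, 6, 2, 7, 3, 5]
New canonical toposort: [0, 1, 4, 6, 2, 7, 3, 5]
Compare positions:
  Node 0: index 0 -> 0 (same)
  Node 1: index 1 -> 1 (same)
  Node 2: index 3 -> 4 (moved)
  Node 3: index 6 -> 6 (same)
  Node 4: index 2 -> 2 (same)
  Node 5: index 7 -> 7 (same)
  Node 6: index 4 -> 3 (moved)
  Node 7: index 5 -> 5 (same)
Nodes that changed position: 2 6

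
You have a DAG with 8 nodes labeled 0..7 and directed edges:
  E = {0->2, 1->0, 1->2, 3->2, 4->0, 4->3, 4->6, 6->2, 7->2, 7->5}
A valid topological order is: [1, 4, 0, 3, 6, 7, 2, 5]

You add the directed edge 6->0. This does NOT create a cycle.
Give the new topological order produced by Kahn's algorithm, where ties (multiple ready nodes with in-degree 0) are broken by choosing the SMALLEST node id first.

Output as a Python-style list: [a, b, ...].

Old toposort: [1, 4, 0, 3, 6, 7, 2, 5]
Added edge: 6->0
Position of 6 (4) > position of 0 (2). Must reorder: 6 must now come before 0.
Run Kahn's algorithm (break ties by smallest node id):
  initial in-degrees: [3, 0, 5, 1, 0, 1, 1, 0]
  ready (indeg=0): [1, 4, 7]
  pop 1: indeg[0]->2; indeg[2]->4 | ready=[4, 7] | order so far=[1]
  pop 4: indeg[0]->1; indeg[3]->0; indeg[6]->0 | ready=[3, 6, 7] | order so far=[1, 4]
  pop 3: indeg[2]->3 | ready=[6, 7] | order so far=[1, 4, 3]
  pop 6: indeg[0]->0; indeg[2]->2 | ready=[0, 7] | order so far=[1, 4, 3, 6]
  pop 0: indeg[2]->1 | ready=[7] | order so far=[1, 4, 3, 6, 0]
  pop 7: indeg[2]->0; indeg[5]->0 | ready=[2, 5] | order so far=[1, 4, 3, 6, 0, 7]
  pop 2: no out-edges | ready=[5] | order so far=[1, 4, 3, 6, 0, 7, 2]
  pop 5: no out-edges | ready=[] | order so far=[1, 4, 3, 6, 0, 7, 2, 5]
  Result: [1, 4, 3, 6, 0, 7, 2, 5]

Answer: [1, 4, 3, 6, 0, 7, 2, 5]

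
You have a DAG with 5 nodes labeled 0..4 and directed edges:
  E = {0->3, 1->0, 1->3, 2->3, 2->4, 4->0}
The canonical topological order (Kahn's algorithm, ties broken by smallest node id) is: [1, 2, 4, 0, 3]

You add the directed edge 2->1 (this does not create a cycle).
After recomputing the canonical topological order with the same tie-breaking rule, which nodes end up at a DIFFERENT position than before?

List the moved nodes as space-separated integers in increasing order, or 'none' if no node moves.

Old toposort: [1, 2, 4, 0, 3]
Added edge 2->1
Recompute Kahn (smallest-id tiebreak):
  initial in-degrees: [2, 1, 0, 3, 1]
  ready (indeg=0): [2]
  pop 2: indeg[1]->0; indeg[3]->2; indeg[4]->0 | ready=[1, 4] | order so far=[2]
  pop 1: indeg[0]->1; indeg[3]->1 | ready=[4] | order so far=[2, 1]
  pop 4: indeg[0]->0 | ready=[0] | order so far=[2, 1, 4]
  pop 0: indeg[3]->0 | ready=[3] | order so far=[2, 1, 4, 0]
  pop 3: no out-edges | ready=[] | order so far=[2, 1, 4, 0, 3]
New canonical toposort: [2, 1, 4, 0, 3]
Compare positions:
  Node 0: index 3 -> 3 (same)
  Node 1: index 0 -> 1 (moved)
  Node 2: index 1 -> 0 (moved)
  Node 3: index 4 -> 4 (same)
  Node 4: index 2 -> 2 (same)
Nodes that changed position: 1 2

Answer: 1 2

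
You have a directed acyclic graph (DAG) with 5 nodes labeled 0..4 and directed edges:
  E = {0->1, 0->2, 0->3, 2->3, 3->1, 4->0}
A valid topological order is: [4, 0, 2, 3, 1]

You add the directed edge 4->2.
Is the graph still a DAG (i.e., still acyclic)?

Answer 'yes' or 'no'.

Given toposort: [4, 0, 2, 3, 1]
Position of 4: index 0; position of 2: index 2
New edge 4->2: forward
Forward edge: respects the existing order. Still a DAG, same toposort still valid.
Still a DAG? yes

Answer: yes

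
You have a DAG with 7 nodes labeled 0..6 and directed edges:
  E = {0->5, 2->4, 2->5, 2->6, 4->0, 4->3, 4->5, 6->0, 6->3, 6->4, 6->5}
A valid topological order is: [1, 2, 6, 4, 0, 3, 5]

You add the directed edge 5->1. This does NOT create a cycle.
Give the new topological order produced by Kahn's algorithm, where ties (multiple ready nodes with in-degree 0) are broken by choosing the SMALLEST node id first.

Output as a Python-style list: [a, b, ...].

Answer: [2, 6, 4, 0, 3, 5, 1]

Derivation:
Old toposort: [1, 2, 6, 4, 0, 3, 5]
Added edge: 5->1
Position of 5 (6) > position of 1 (0). Must reorder: 5 must now come before 1.
Run Kahn's algorithm (break ties by smallest node id):
  initial in-degrees: [2, 1, 0, 2, 2, 4, 1]
  ready (indeg=0): [2]
  pop 2: indeg[4]->1; indeg[5]->3; indeg[6]->0 | ready=[6] | order so far=[2]
  pop 6: indeg[0]->1; indeg[3]->1; indeg[4]->0; indeg[5]->2 | ready=[4] | order so far=[2, 6]
  pop 4: indeg[0]->0; indeg[3]->0; indeg[5]->1 | ready=[0, 3] | order so far=[2, 6, 4]
  pop 0: indeg[5]->0 | ready=[3, 5] | order so far=[2, 6, 4, 0]
  pop 3: no out-edges | ready=[5] | order so far=[2, 6, 4, 0, 3]
  pop 5: indeg[1]->0 | ready=[1] | order so far=[2, 6, 4, 0, 3, 5]
  pop 1: no out-edges | ready=[] | order so far=[2, 6, 4, 0, 3, 5, 1]
  Result: [2, 6, 4, 0, 3, 5, 1]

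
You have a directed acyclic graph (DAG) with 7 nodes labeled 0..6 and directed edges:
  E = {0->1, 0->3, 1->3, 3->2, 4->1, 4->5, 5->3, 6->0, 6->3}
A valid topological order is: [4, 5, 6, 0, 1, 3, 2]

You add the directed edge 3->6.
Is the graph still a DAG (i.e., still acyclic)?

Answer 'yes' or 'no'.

Answer: no

Derivation:
Given toposort: [4, 5, 6, 0, 1, 3, 2]
Position of 3: index 5; position of 6: index 2
New edge 3->6: backward (u after v in old order)
Backward edge: old toposort is now invalid. Check if this creates a cycle.
Does 6 already reach 3? Reachable from 6: [0, 1, 2, 3, 6]. YES -> cycle!
Still a DAG? no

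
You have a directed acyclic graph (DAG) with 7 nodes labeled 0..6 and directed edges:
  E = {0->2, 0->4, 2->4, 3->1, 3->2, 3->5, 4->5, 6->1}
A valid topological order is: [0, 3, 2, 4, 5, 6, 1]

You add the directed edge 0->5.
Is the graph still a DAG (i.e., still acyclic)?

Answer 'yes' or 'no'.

Given toposort: [0, 3, 2, 4, 5, 6, 1]
Position of 0: index 0; position of 5: index 4
New edge 0->5: forward
Forward edge: respects the existing order. Still a DAG, same toposort still valid.
Still a DAG? yes

Answer: yes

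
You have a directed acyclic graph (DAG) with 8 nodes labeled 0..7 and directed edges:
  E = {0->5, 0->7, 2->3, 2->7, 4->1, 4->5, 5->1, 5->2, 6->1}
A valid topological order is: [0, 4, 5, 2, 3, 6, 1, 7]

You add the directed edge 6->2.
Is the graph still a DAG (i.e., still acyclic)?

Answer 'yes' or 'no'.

Answer: yes

Derivation:
Given toposort: [0, 4, 5, 2, 3, 6, 1, 7]
Position of 6: index 5; position of 2: index 3
New edge 6->2: backward (u after v in old order)
Backward edge: old toposort is now invalid. Check if this creates a cycle.
Does 2 already reach 6? Reachable from 2: [2, 3, 7]. NO -> still a DAG (reorder needed).
Still a DAG? yes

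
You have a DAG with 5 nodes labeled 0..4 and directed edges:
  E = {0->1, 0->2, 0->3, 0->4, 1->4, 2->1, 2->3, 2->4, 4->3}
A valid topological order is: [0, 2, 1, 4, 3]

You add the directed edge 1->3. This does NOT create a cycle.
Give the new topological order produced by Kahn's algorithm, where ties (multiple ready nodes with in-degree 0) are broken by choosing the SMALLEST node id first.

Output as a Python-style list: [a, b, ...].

Answer: [0, 2, 1, 4, 3]

Derivation:
Old toposort: [0, 2, 1, 4, 3]
Added edge: 1->3
Position of 1 (2) < position of 3 (4). Old order still valid.
Run Kahn's algorithm (break ties by smallest node id):
  initial in-degrees: [0, 2, 1, 4, 3]
  ready (indeg=0): [0]
  pop 0: indeg[1]->1; indeg[2]->0; indeg[3]->3; indeg[4]->2 | ready=[2] | order so far=[0]
  pop 2: indeg[1]->0; indeg[3]->2; indeg[4]->1 | ready=[1] | order so far=[0, 2]
  pop 1: indeg[3]->1; indeg[4]->0 | ready=[4] | order so far=[0, 2, 1]
  pop 4: indeg[3]->0 | ready=[3] | order so far=[0, 2, 1, 4]
  pop 3: no out-edges | ready=[] | order so far=[0, 2, 1, 4, 3]
  Result: [0, 2, 1, 4, 3]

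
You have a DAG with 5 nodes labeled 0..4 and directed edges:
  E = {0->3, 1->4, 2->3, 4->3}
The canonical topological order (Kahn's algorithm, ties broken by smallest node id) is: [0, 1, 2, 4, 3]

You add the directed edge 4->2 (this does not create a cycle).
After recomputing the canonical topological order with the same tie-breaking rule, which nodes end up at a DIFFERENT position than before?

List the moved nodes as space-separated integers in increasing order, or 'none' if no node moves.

Old toposort: [0, 1, 2, 4, 3]
Added edge 4->2
Recompute Kahn (smallest-id tiebreak):
  initial in-degrees: [0, 0, 1, 3, 1]
  ready (indeg=0): [0, 1]
  pop 0: indeg[3]->2 | ready=[1] | order so far=[0]
  pop 1: indeg[4]->0 | ready=[4] | order so far=[0, 1]
  pop 4: indeg[2]->0; indeg[3]->1 | ready=[2] | order so far=[0, 1, 4]
  pop 2: indeg[3]->0 | ready=[3] | order so far=[0, 1, 4, 2]
  pop 3: no out-edges | ready=[] | order so far=[0, 1, 4, 2, 3]
New canonical toposort: [0, 1, 4, 2, 3]
Compare positions:
  Node 0: index 0 -> 0 (same)
  Node 1: index 1 -> 1 (same)
  Node 2: index 2 -> 3 (moved)
  Node 3: index 4 -> 4 (same)
  Node 4: index 3 -> 2 (moved)
Nodes that changed position: 2 4

Answer: 2 4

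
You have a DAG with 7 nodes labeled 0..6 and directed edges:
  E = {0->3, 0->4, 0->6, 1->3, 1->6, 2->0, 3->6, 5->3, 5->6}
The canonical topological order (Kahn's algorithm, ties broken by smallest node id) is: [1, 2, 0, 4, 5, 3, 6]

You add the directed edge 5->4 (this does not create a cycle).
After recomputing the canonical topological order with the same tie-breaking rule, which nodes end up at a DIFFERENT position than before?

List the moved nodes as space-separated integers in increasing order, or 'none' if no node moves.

Old toposort: [1, 2, 0, 4, 5, 3, 6]
Added edge 5->4
Recompute Kahn (smallest-id tiebreak):
  initial in-degrees: [1, 0, 0, 3, 2, 0, 4]
  ready (indeg=0): [1, 2, 5]
  pop 1: indeg[3]->2; indeg[6]->3 | ready=[2, 5] | order so far=[1]
  pop 2: indeg[0]->0 | ready=[0, 5] | order so far=[1, 2]
  pop 0: indeg[3]->1; indeg[4]->1; indeg[6]->2 | ready=[5] | order so far=[1, 2, 0]
  pop 5: indeg[3]->0; indeg[4]->0; indeg[6]->1 | ready=[3, 4] | order so far=[1, 2, 0, 5]
  pop 3: indeg[6]->0 | ready=[4, 6] | order so far=[1, 2, 0, 5, 3]
  pop 4: no out-edges | ready=[6] | order so far=[1, 2, 0, 5, 3, 4]
  pop 6: no out-edges | ready=[] | order so far=[1, 2, 0, 5, 3, 4, 6]
New canonical toposort: [1, 2, 0, 5, 3, 4, 6]
Compare positions:
  Node 0: index 2 -> 2 (same)
  Node 1: index 0 -> 0 (same)
  Node 2: index 1 -> 1 (same)
  Node 3: index 5 -> 4 (moved)
  Node 4: index 3 -> 5 (moved)
  Node 5: index 4 -> 3 (moved)
  Node 6: index 6 -> 6 (same)
Nodes that changed position: 3 4 5

Answer: 3 4 5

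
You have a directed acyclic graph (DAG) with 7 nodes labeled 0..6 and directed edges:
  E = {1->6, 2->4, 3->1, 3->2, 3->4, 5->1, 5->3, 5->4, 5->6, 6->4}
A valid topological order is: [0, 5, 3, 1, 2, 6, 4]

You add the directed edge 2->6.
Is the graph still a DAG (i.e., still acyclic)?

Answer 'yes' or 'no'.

Answer: yes

Derivation:
Given toposort: [0, 5, 3, 1, 2, 6, 4]
Position of 2: index 4; position of 6: index 5
New edge 2->6: forward
Forward edge: respects the existing order. Still a DAG, same toposort still valid.
Still a DAG? yes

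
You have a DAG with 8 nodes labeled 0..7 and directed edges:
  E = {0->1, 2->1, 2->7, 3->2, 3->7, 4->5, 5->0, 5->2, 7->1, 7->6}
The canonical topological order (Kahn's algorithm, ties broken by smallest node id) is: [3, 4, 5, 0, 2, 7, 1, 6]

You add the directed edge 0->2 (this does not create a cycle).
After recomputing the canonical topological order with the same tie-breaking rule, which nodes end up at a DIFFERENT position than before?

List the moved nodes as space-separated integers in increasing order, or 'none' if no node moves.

Old toposort: [3, 4, 5, 0, 2, 7, 1, 6]
Added edge 0->2
Recompute Kahn (smallest-id tiebreak):
  initial in-degrees: [1, 3, 3, 0, 0, 1, 1, 2]
  ready (indeg=0): [3, 4]
  pop 3: indeg[2]->2; indeg[7]->1 | ready=[4] | order so far=[3]
  pop 4: indeg[5]->0 | ready=[5] | order so far=[3, 4]
  pop 5: indeg[0]->0; indeg[2]->1 | ready=[0] | order so far=[3, 4, 5]
  pop 0: indeg[1]->2; indeg[2]->0 | ready=[2] | order so far=[3, 4, 5, 0]
  pop 2: indeg[1]->1; indeg[7]->0 | ready=[7] | order so far=[3, 4, 5, 0, 2]
  pop 7: indeg[1]->0; indeg[6]->0 | ready=[1, 6] | order so far=[3, 4, 5, 0, 2, 7]
  pop 1: no out-edges | ready=[6] | order so far=[3, 4, 5, 0, 2, 7, 1]
  pop 6: no out-edges | ready=[] | order so far=[3, 4, 5, 0, 2, 7, 1, 6]
New canonical toposort: [3, 4, 5, 0, 2, 7, 1, 6]
Compare positions:
  Node 0: index 3 -> 3 (same)
  Node 1: index 6 -> 6 (same)
  Node 2: index 4 -> 4 (same)
  Node 3: index 0 -> 0 (same)
  Node 4: index 1 -> 1 (same)
  Node 5: index 2 -> 2 (same)
  Node 6: index 7 -> 7 (same)
  Node 7: index 5 -> 5 (same)
Nodes that changed position: none

Answer: none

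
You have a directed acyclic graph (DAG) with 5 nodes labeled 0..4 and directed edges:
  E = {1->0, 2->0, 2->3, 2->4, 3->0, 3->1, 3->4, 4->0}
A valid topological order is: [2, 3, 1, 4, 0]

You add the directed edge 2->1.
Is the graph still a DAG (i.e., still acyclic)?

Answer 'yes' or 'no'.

Answer: yes

Derivation:
Given toposort: [2, 3, 1, 4, 0]
Position of 2: index 0; position of 1: index 2
New edge 2->1: forward
Forward edge: respects the existing order. Still a DAG, same toposort still valid.
Still a DAG? yes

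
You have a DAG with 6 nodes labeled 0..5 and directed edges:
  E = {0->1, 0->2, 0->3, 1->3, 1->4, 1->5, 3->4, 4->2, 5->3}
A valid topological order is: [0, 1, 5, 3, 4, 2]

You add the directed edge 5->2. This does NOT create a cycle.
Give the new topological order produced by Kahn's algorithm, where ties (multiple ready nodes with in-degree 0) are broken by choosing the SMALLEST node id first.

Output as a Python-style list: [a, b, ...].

Old toposort: [0, 1, 5, 3, 4, 2]
Added edge: 5->2
Position of 5 (2) < position of 2 (5). Old order still valid.
Run Kahn's algorithm (break ties by smallest node id):
  initial in-degrees: [0, 1, 3, 3, 2, 1]
  ready (indeg=0): [0]
  pop 0: indeg[1]->0; indeg[2]->2; indeg[3]->2 | ready=[1] | order so far=[0]
  pop 1: indeg[3]->1; indeg[4]->1; indeg[5]->0 | ready=[5] | order so far=[0, 1]
  pop 5: indeg[2]->1; indeg[3]->0 | ready=[3] | order so far=[0, 1, 5]
  pop 3: indeg[4]->0 | ready=[4] | order so far=[0, 1, 5, 3]
  pop 4: indeg[2]->0 | ready=[2] | order so far=[0, 1, 5, 3, 4]
  pop 2: no out-edges | ready=[] | order so far=[0, 1, 5, 3, 4, 2]
  Result: [0, 1, 5, 3, 4, 2]

Answer: [0, 1, 5, 3, 4, 2]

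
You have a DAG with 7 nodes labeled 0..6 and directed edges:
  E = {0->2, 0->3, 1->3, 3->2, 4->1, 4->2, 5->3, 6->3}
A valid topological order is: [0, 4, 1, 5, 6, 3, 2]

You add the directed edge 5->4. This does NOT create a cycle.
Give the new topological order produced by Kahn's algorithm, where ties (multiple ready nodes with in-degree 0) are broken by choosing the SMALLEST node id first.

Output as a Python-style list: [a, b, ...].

Old toposort: [0, 4, 1, 5, 6, 3, 2]
Added edge: 5->4
Position of 5 (3) > position of 4 (1). Must reorder: 5 must now come before 4.
Run Kahn's algorithm (break ties by smallest node id):
  initial in-degrees: [0, 1, 3, 4, 1, 0, 0]
  ready (indeg=0): [0, 5, 6]
  pop 0: indeg[2]->2; indeg[3]->3 | ready=[5, 6] | order so far=[0]
  pop 5: indeg[3]->2; indeg[4]->0 | ready=[4, 6] | order so far=[0, 5]
  pop 4: indeg[1]->0; indeg[2]->1 | ready=[1, 6] | order so far=[0, 5, 4]
  pop 1: indeg[3]->1 | ready=[6] | order so far=[0, 5, 4, 1]
  pop 6: indeg[3]->0 | ready=[3] | order so far=[0, 5, 4, 1, 6]
  pop 3: indeg[2]->0 | ready=[2] | order so far=[0, 5, 4, 1, 6, 3]
  pop 2: no out-edges | ready=[] | order so far=[0, 5, 4, 1, 6, 3, 2]
  Result: [0, 5, 4, 1, 6, 3, 2]

Answer: [0, 5, 4, 1, 6, 3, 2]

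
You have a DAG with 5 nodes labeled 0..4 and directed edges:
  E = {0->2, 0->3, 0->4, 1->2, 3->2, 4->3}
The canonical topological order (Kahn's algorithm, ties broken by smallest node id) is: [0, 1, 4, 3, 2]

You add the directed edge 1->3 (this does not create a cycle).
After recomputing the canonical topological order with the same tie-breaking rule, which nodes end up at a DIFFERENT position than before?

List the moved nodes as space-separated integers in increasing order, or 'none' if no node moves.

Old toposort: [0, 1, 4, 3, 2]
Added edge 1->3
Recompute Kahn (smallest-id tiebreak):
  initial in-degrees: [0, 0, 3, 3, 1]
  ready (indeg=0): [0, 1]
  pop 0: indeg[2]->2; indeg[3]->2; indeg[4]->0 | ready=[1, 4] | order so far=[0]
  pop 1: indeg[2]->1; indeg[3]->1 | ready=[4] | order so far=[0, 1]
  pop 4: indeg[3]->0 | ready=[3] | order so far=[0, 1, 4]
  pop 3: indeg[2]->0 | ready=[2] | order so far=[0, 1, 4, 3]
  pop 2: no out-edges | ready=[] | order so far=[0, 1, 4, 3, 2]
New canonical toposort: [0, 1, 4, 3, 2]
Compare positions:
  Node 0: index 0 -> 0 (same)
  Node 1: index 1 -> 1 (same)
  Node 2: index 4 -> 4 (same)
  Node 3: index 3 -> 3 (same)
  Node 4: index 2 -> 2 (same)
Nodes that changed position: none

Answer: none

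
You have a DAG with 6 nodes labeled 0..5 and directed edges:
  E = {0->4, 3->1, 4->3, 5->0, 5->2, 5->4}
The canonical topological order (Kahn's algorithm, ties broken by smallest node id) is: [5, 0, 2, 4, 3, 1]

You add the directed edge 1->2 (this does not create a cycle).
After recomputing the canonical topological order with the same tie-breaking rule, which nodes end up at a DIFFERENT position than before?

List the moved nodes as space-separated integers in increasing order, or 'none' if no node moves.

Old toposort: [5, 0, 2, 4, 3, 1]
Added edge 1->2
Recompute Kahn (smallest-id tiebreak):
  initial in-degrees: [1, 1, 2, 1, 2, 0]
  ready (indeg=0): [5]
  pop 5: indeg[0]->0; indeg[2]->1; indeg[4]->1 | ready=[0] | order so far=[5]
  pop 0: indeg[4]->0 | ready=[4] | order so far=[5, 0]
  pop 4: indeg[3]->0 | ready=[3] | order so far=[5, 0, 4]
  pop 3: indeg[1]->0 | ready=[1] | order so far=[5, 0, 4, 3]
  pop 1: indeg[2]->0 | ready=[2] | order so far=[5, 0, 4, 3, 1]
  pop 2: no out-edges | ready=[] | order so far=[5, 0, 4, 3, 1, 2]
New canonical toposort: [5, 0, 4, 3, 1, 2]
Compare positions:
  Node 0: index 1 -> 1 (same)
  Node 1: index 5 -> 4 (moved)
  Node 2: index 2 -> 5 (moved)
  Node 3: index 4 -> 3 (moved)
  Node 4: index 3 -> 2 (moved)
  Node 5: index 0 -> 0 (same)
Nodes that changed position: 1 2 3 4

Answer: 1 2 3 4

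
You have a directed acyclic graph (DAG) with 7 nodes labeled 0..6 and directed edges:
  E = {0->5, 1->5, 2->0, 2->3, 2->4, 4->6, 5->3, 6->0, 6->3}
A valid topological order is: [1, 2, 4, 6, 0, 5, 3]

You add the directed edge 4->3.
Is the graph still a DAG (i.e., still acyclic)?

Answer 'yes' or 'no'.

Given toposort: [1, 2, 4, 6, 0, 5, 3]
Position of 4: index 2; position of 3: index 6
New edge 4->3: forward
Forward edge: respects the existing order. Still a DAG, same toposort still valid.
Still a DAG? yes

Answer: yes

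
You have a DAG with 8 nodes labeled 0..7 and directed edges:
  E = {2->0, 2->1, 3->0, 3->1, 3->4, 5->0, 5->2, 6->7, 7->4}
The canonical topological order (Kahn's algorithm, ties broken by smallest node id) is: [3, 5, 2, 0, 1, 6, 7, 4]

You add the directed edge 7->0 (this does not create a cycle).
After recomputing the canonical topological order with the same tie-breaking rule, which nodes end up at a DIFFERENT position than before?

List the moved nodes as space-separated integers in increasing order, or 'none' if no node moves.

Answer: 0 1 6 7

Derivation:
Old toposort: [3, 5, 2, 0, 1, 6, 7, 4]
Added edge 7->0
Recompute Kahn (smallest-id tiebreak):
  initial in-degrees: [4, 2, 1, 0, 2, 0, 0, 1]
  ready (indeg=0): [3, 5, 6]
  pop 3: indeg[0]->3; indeg[1]->1; indeg[4]->1 | ready=[5, 6] | order so far=[3]
  pop 5: indeg[0]->2; indeg[2]->0 | ready=[2, 6] | order so far=[3, 5]
  pop 2: indeg[0]->1; indeg[1]->0 | ready=[1, 6] | order so far=[3, 5, 2]
  pop 1: no out-edges | ready=[6] | order so far=[3, 5, 2, 1]
  pop 6: indeg[7]->0 | ready=[7] | order so far=[3, 5, 2, 1, 6]
  pop 7: indeg[0]->0; indeg[4]->0 | ready=[0, 4] | order so far=[3, 5, 2, 1, 6, 7]
  pop 0: no out-edges | ready=[4] | order so far=[3, 5, 2, 1, 6, 7, 0]
  pop 4: no out-edges | ready=[] | order so far=[3, 5, 2, 1, 6, 7, 0, 4]
New canonical toposort: [3, 5, 2, 1, 6, 7, 0, 4]
Compare positions:
  Node 0: index 3 -> 6 (moved)
  Node 1: index 4 -> 3 (moved)
  Node 2: index 2 -> 2 (same)
  Node 3: index 0 -> 0 (same)
  Node 4: index 7 -> 7 (same)
  Node 5: index 1 -> 1 (same)
  Node 6: index 5 -> 4 (moved)
  Node 7: index 6 -> 5 (moved)
Nodes that changed position: 0 1 6 7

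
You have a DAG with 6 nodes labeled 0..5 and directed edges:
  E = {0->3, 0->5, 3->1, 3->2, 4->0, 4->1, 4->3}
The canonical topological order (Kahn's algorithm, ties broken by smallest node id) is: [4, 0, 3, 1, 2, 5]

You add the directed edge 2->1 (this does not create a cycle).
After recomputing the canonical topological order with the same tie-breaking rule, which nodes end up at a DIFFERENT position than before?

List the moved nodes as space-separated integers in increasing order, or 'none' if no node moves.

Old toposort: [4, 0, 3, 1, 2, 5]
Added edge 2->1
Recompute Kahn (smallest-id tiebreak):
  initial in-degrees: [1, 3, 1, 2, 0, 1]
  ready (indeg=0): [4]
  pop 4: indeg[0]->0; indeg[1]->2; indeg[3]->1 | ready=[0] | order so far=[4]
  pop 0: indeg[3]->0; indeg[5]->0 | ready=[3, 5] | order so far=[4, 0]
  pop 3: indeg[1]->1; indeg[2]->0 | ready=[2, 5] | order so far=[4, 0, 3]
  pop 2: indeg[1]->0 | ready=[1, 5] | order so far=[4, 0, 3, 2]
  pop 1: no out-edges | ready=[5] | order so far=[4, 0, 3, 2, 1]
  pop 5: no out-edges | ready=[] | order so far=[4, 0, 3, 2, 1, 5]
New canonical toposort: [4, 0, 3, 2, 1, 5]
Compare positions:
  Node 0: index 1 -> 1 (same)
  Node 1: index 3 -> 4 (moved)
  Node 2: index 4 -> 3 (moved)
  Node 3: index 2 -> 2 (same)
  Node 4: index 0 -> 0 (same)
  Node 5: index 5 -> 5 (same)
Nodes that changed position: 1 2

Answer: 1 2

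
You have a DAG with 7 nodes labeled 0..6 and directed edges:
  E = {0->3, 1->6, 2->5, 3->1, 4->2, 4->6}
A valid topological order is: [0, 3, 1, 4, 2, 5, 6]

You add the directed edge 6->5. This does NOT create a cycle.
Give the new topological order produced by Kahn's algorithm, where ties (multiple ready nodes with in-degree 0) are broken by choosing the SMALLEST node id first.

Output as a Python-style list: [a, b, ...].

Old toposort: [0, 3, 1, 4, 2, 5, 6]
Added edge: 6->5
Position of 6 (6) > position of 5 (5). Must reorder: 6 must now come before 5.
Run Kahn's algorithm (break ties by smallest node id):
  initial in-degrees: [0, 1, 1, 1, 0, 2, 2]
  ready (indeg=0): [0, 4]
  pop 0: indeg[3]->0 | ready=[3, 4] | order so far=[0]
  pop 3: indeg[1]->0 | ready=[1, 4] | order so far=[0, 3]
  pop 1: indeg[6]->1 | ready=[4] | order so far=[0, 3, 1]
  pop 4: indeg[2]->0; indeg[6]->0 | ready=[2, 6] | order so far=[0, 3, 1, 4]
  pop 2: indeg[5]->1 | ready=[6] | order so far=[0, 3, 1, 4, 2]
  pop 6: indeg[5]->0 | ready=[5] | order so far=[0, 3, 1, 4, 2, 6]
  pop 5: no out-edges | ready=[] | order so far=[0, 3, 1, 4, 2, 6, 5]
  Result: [0, 3, 1, 4, 2, 6, 5]

Answer: [0, 3, 1, 4, 2, 6, 5]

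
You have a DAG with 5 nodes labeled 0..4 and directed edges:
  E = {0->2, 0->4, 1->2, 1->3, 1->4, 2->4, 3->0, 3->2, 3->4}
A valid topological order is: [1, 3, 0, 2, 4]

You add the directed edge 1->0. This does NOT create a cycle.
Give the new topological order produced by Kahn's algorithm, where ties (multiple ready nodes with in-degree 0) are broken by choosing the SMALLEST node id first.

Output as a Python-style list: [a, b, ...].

Answer: [1, 3, 0, 2, 4]

Derivation:
Old toposort: [1, 3, 0, 2, 4]
Added edge: 1->0
Position of 1 (0) < position of 0 (2). Old order still valid.
Run Kahn's algorithm (break ties by smallest node id):
  initial in-degrees: [2, 0, 3, 1, 4]
  ready (indeg=0): [1]
  pop 1: indeg[0]->1; indeg[2]->2; indeg[3]->0; indeg[4]->3 | ready=[3] | order so far=[1]
  pop 3: indeg[0]->0; indeg[2]->1; indeg[4]->2 | ready=[0] | order so far=[1, 3]
  pop 0: indeg[2]->0; indeg[4]->1 | ready=[2] | order so far=[1, 3, 0]
  pop 2: indeg[4]->0 | ready=[4] | order so far=[1, 3, 0, 2]
  pop 4: no out-edges | ready=[] | order so far=[1, 3, 0, 2, 4]
  Result: [1, 3, 0, 2, 4]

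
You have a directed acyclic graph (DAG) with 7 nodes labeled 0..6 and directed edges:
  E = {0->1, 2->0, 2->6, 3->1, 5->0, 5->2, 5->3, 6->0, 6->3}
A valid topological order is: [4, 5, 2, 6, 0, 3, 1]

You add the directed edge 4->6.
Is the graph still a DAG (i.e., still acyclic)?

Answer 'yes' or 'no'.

Answer: yes

Derivation:
Given toposort: [4, 5, 2, 6, 0, 3, 1]
Position of 4: index 0; position of 6: index 3
New edge 4->6: forward
Forward edge: respects the existing order. Still a DAG, same toposort still valid.
Still a DAG? yes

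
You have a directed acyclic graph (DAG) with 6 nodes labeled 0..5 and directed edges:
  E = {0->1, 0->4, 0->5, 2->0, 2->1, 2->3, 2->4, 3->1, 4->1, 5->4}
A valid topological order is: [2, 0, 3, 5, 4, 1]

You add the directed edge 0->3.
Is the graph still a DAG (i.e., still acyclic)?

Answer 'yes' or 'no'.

Answer: yes

Derivation:
Given toposort: [2, 0, 3, 5, 4, 1]
Position of 0: index 1; position of 3: index 2
New edge 0->3: forward
Forward edge: respects the existing order. Still a DAG, same toposort still valid.
Still a DAG? yes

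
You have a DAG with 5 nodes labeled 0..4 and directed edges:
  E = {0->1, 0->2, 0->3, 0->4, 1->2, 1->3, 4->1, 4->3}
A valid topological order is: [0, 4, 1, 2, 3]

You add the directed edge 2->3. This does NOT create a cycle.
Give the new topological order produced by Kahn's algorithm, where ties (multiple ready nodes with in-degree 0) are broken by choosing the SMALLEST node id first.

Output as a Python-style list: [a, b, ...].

Answer: [0, 4, 1, 2, 3]

Derivation:
Old toposort: [0, 4, 1, 2, 3]
Added edge: 2->3
Position of 2 (3) < position of 3 (4). Old order still valid.
Run Kahn's algorithm (break ties by smallest node id):
  initial in-degrees: [0, 2, 2, 4, 1]
  ready (indeg=0): [0]
  pop 0: indeg[1]->1; indeg[2]->1; indeg[3]->3; indeg[4]->0 | ready=[4] | order so far=[0]
  pop 4: indeg[1]->0; indeg[3]->2 | ready=[1] | order so far=[0, 4]
  pop 1: indeg[2]->0; indeg[3]->1 | ready=[2] | order so far=[0, 4, 1]
  pop 2: indeg[3]->0 | ready=[3] | order so far=[0, 4, 1, 2]
  pop 3: no out-edges | ready=[] | order so far=[0, 4, 1, 2, 3]
  Result: [0, 4, 1, 2, 3]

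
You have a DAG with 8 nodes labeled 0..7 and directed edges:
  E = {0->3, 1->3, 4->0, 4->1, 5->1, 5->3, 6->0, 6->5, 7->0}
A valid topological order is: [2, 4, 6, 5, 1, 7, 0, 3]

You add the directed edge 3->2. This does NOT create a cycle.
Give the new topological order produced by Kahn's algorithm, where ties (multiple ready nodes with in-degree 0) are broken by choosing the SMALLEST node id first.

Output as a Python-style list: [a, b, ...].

Old toposort: [2, 4, 6, 5, 1, 7, 0, 3]
Added edge: 3->2
Position of 3 (7) > position of 2 (0). Must reorder: 3 must now come before 2.
Run Kahn's algorithm (break ties by smallest node id):
  initial in-degrees: [3, 2, 1, 3, 0, 1, 0, 0]
  ready (indeg=0): [4, 6, 7]
  pop 4: indeg[0]->2; indeg[1]->1 | ready=[6, 7] | order so far=[4]
  pop 6: indeg[0]->1; indeg[5]->0 | ready=[5, 7] | order so far=[4, 6]
  pop 5: indeg[1]->0; indeg[3]->2 | ready=[1, 7] | order so far=[4, 6, 5]
  pop 1: indeg[3]->1 | ready=[7] | order so far=[4, 6, 5, 1]
  pop 7: indeg[0]->0 | ready=[0] | order so far=[4, 6, 5, 1, 7]
  pop 0: indeg[3]->0 | ready=[3] | order so far=[4, 6, 5, 1, 7, 0]
  pop 3: indeg[2]->0 | ready=[2] | order so far=[4, 6, 5, 1, 7, 0, 3]
  pop 2: no out-edges | ready=[] | order so far=[4, 6, 5, 1, 7, 0, 3, 2]
  Result: [4, 6, 5, 1, 7, 0, 3, 2]

Answer: [4, 6, 5, 1, 7, 0, 3, 2]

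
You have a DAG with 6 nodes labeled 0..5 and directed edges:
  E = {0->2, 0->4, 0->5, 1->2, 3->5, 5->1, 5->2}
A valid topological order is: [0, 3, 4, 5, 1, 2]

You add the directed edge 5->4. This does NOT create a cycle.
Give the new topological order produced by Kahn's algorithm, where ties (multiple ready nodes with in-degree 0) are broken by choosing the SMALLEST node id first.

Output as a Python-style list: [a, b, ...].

Answer: [0, 3, 5, 1, 2, 4]

Derivation:
Old toposort: [0, 3, 4, 5, 1, 2]
Added edge: 5->4
Position of 5 (3) > position of 4 (2). Must reorder: 5 must now come before 4.
Run Kahn's algorithm (break ties by smallest node id):
  initial in-degrees: [0, 1, 3, 0, 2, 2]
  ready (indeg=0): [0, 3]
  pop 0: indeg[2]->2; indeg[4]->1; indeg[5]->1 | ready=[3] | order so far=[0]
  pop 3: indeg[5]->0 | ready=[5] | order so far=[0, 3]
  pop 5: indeg[1]->0; indeg[2]->1; indeg[4]->0 | ready=[1, 4] | order so far=[0, 3, 5]
  pop 1: indeg[2]->0 | ready=[2, 4] | order so far=[0, 3, 5, 1]
  pop 2: no out-edges | ready=[4] | order so far=[0, 3, 5, 1, 2]
  pop 4: no out-edges | ready=[] | order so far=[0, 3, 5, 1, 2, 4]
  Result: [0, 3, 5, 1, 2, 4]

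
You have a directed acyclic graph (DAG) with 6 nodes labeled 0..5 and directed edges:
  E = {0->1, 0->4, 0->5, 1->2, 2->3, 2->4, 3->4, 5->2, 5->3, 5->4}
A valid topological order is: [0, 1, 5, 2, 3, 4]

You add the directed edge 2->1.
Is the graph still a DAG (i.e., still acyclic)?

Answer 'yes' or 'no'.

Answer: no

Derivation:
Given toposort: [0, 1, 5, 2, 3, 4]
Position of 2: index 3; position of 1: index 1
New edge 2->1: backward (u after v in old order)
Backward edge: old toposort is now invalid. Check if this creates a cycle.
Does 1 already reach 2? Reachable from 1: [1, 2, 3, 4]. YES -> cycle!
Still a DAG? no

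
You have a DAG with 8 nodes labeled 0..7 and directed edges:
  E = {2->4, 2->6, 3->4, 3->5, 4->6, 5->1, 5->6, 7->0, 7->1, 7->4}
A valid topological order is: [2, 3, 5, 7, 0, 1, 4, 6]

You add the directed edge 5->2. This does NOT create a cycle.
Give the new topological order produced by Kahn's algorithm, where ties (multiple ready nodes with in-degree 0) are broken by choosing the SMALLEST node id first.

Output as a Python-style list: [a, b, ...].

Answer: [3, 5, 2, 7, 0, 1, 4, 6]

Derivation:
Old toposort: [2, 3, 5, 7, 0, 1, 4, 6]
Added edge: 5->2
Position of 5 (2) > position of 2 (0). Must reorder: 5 must now come before 2.
Run Kahn's algorithm (break ties by smallest node id):
  initial in-degrees: [1, 2, 1, 0, 3, 1, 3, 0]
  ready (indeg=0): [3, 7]
  pop 3: indeg[4]->2; indeg[5]->0 | ready=[5, 7] | order so far=[3]
  pop 5: indeg[1]->1; indeg[2]->0; indeg[6]->2 | ready=[2, 7] | order so far=[3, 5]
  pop 2: indeg[4]->1; indeg[6]->1 | ready=[7] | order so far=[3, 5, 2]
  pop 7: indeg[0]->0; indeg[1]->0; indeg[4]->0 | ready=[0, 1, 4] | order so far=[3, 5, 2, 7]
  pop 0: no out-edges | ready=[1, 4] | order so far=[3, 5, 2, 7, 0]
  pop 1: no out-edges | ready=[4] | order so far=[3, 5, 2, 7, 0, 1]
  pop 4: indeg[6]->0 | ready=[6] | order so far=[3, 5, 2, 7, 0, 1, 4]
  pop 6: no out-edges | ready=[] | order so far=[3, 5, 2, 7, 0, 1, 4, 6]
  Result: [3, 5, 2, 7, 0, 1, 4, 6]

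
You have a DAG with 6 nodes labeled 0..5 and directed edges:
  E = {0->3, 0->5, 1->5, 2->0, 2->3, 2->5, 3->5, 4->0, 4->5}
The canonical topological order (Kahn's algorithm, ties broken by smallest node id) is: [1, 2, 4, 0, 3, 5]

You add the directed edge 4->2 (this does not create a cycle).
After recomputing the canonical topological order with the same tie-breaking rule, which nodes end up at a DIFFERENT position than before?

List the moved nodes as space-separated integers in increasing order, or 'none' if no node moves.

Old toposort: [1, 2, 4, 0, 3, 5]
Added edge 4->2
Recompute Kahn (smallest-id tiebreak):
  initial in-degrees: [2, 0, 1, 2, 0, 5]
  ready (indeg=0): [1, 4]
  pop 1: indeg[5]->4 | ready=[4] | order so far=[1]
  pop 4: indeg[0]->1; indeg[2]->0; indeg[5]->3 | ready=[2] | order so far=[1, 4]
  pop 2: indeg[0]->0; indeg[3]->1; indeg[5]->2 | ready=[0] | order so far=[1, 4, 2]
  pop 0: indeg[3]->0; indeg[5]->1 | ready=[3] | order so far=[1, 4, 2, 0]
  pop 3: indeg[5]->0 | ready=[5] | order so far=[1, 4, 2, 0, 3]
  pop 5: no out-edges | ready=[] | order so far=[1, 4, 2, 0, 3, 5]
New canonical toposort: [1, 4, 2, 0, 3, 5]
Compare positions:
  Node 0: index 3 -> 3 (same)
  Node 1: index 0 -> 0 (same)
  Node 2: index 1 -> 2 (moved)
  Node 3: index 4 -> 4 (same)
  Node 4: index 2 -> 1 (moved)
  Node 5: index 5 -> 5 (same)
Nodes that changed position: 2 4

Answer: 2 4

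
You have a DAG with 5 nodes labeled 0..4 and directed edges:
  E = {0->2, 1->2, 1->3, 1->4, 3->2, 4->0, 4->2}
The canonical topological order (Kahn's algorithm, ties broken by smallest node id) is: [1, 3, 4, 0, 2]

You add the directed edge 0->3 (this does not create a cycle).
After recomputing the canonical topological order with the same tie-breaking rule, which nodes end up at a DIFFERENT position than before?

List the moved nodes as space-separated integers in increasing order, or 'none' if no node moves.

Old toposort: [1, 3, 4, 0, 2]
Added edge 0->3
Recompute Kahn (smallest-id tiebreak):
  initial in-degrees: [1, 0, 4, 2, 1]
  ready (indeg=0): [1]
  pop 1: indeg[2]->3; indeg[3]->1; indeg[4]->0 | ready=[4] | order so far=[1]
  pop 4: indeg[0]->0; indeg[2]->2 | ready=[0] | order so far=[1, 4]
  pop 0: indeg[2]->1; indeg[3]->0 | ready=[3] | order so far=[1, 4, 0]
  pop 3: indeg[2]->0 | ready=[2] | order so far=[1, 4, 0, 3]
  pop 2: no out-edges | ready=[] | order so far=[1, 4, 0, 3, 2]
New canonical toposort: [1, 4, 0, 3, 2]
Compare positions:
  Node 0: index 3 -> 2 (moved)
  Node 1: index 0 -> 0 (same)
  Node 2: index 4 -> 4 (same)
  Node 3: index 1 -> 3 (moved)
  Node 4: index 2 -> 1 (moved)
Nodes that changed position: 0 3 4

Answer: 0 3 4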